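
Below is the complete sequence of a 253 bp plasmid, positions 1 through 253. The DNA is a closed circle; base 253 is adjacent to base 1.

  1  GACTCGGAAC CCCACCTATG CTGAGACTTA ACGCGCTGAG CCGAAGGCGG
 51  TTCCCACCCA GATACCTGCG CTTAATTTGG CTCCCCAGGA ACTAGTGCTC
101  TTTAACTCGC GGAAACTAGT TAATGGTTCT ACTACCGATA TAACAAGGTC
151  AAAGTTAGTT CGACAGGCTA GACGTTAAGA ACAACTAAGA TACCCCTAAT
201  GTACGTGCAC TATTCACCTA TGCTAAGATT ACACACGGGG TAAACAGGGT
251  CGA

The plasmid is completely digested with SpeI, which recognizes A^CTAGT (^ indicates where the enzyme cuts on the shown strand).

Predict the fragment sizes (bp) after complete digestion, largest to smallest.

SpeI sites (ACTAGT) start at positions 91, 115.
SpeI cuts after the first base of each site, so after positions 91, 115.
Circular molecule, 2 cuts → 2 fragments:
  92–115 → 24 bp
  116–253 then 1–91 → 138 + 91 = 229 bp
Sorted largest to smallest: 229, 24 bp.

229, 24 bp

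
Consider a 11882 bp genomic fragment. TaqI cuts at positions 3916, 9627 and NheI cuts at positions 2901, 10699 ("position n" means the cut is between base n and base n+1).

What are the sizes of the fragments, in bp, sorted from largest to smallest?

Combined cut positions (sorted): 2901, 3916, 9627, 10699.
Linear molecule, 4 cuts → 5 fragments:
  2901 − 0 = 2901 bp
  3916 − 2901 = 1015 bp
  9627 − 3916 = 5711 bp
  10699 − 9627 = 1072 bp
  11882 − 10699 = 1183 bp
Sorted largest to smallest: 5711, 2901, 1183, 1072, 1015 bp.

5711, 2901, 1183, 1072, 1015 bp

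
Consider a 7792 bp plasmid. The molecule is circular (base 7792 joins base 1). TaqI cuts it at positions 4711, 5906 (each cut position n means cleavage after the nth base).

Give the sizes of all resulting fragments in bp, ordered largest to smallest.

Circular molecule, 2 cuts → 2 fragments:
  5906 − 4711 = 1195 bp
  wrap: 7792 − 5906 + 4711 = 6597 bp
Sorted largest to smallest: 6597, 1195 bp.

6597, 1195 bp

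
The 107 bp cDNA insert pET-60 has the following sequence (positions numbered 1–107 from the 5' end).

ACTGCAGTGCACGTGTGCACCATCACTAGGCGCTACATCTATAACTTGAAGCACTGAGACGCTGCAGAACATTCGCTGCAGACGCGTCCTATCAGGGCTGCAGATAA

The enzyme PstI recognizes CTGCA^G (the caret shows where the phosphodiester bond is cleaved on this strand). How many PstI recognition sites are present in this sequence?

CTGCAG occurs starting at positions 2, 62, 76, 98.
PstI cuts at 4 sites.

4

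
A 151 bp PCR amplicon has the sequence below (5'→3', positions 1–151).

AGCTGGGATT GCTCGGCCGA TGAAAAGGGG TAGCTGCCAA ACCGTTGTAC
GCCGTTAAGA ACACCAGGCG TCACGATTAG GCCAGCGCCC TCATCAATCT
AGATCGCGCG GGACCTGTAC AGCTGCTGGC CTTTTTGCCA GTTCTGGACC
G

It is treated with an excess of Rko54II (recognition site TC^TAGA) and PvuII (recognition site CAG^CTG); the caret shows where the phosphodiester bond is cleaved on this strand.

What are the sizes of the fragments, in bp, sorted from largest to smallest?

99, 29, 23 bp

The Rko54II site (TCTAGA) starts at position 98.
Rko54II cuts after base 2 of each site, so after position 99.
The PvuII site (CAGCTG) starts at position 120.
PvuII cuts after base 3 of each site, so after position 122.
Combined cut positions: 99, 122.
Linear molecule, 2 cuts → 3 fragments:
  1–99 → 99 bp
  100–122 → 23 bp
  123–151 → 29 bp
Sorted largest to smallest: 99, 29, 23 bp.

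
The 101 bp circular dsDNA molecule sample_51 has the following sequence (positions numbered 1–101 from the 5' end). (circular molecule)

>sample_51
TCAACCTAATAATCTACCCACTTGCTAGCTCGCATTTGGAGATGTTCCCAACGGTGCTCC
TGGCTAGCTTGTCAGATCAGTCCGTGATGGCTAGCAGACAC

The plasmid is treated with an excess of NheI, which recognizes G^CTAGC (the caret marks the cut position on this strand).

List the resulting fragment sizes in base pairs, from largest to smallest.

39, 35, 27 bp

NheI sites (GCTAGC) start at positions 24, 63, 90.
NheI cuts after the first base of each site, so after positions 24, 63, 90.
Circular molecule, 3 cuts → 3 fragments:
  25–63 → 39 bp
  64–90 → 27 bp
  91–101 then 1–24 → 11 + 24 = 35 bp
Sorted largest to smallest: 39, 35, 27 bp.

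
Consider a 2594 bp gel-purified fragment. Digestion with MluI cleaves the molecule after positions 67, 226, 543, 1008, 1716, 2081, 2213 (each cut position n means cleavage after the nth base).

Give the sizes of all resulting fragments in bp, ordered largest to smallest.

Linear molecule, 7 cuts → 8 fragments:
  67 − 0 = 67 bp
  226 − 67 = 159 bp
  543 − 226 = 317 bp
  1008 − 543 = 465 bp
  1716 − 1008 = 708 bp
  2081 − 1716 = 365 bp
  2213 − 2081 = 132 bp
  2594 − 2213 = 381 bp
Sorted largest to smallest: 708, 465, 381, 365, 317, 159, 132, 67 bp.

708, 465, 381, 365, 317, 159, 132, 67 bp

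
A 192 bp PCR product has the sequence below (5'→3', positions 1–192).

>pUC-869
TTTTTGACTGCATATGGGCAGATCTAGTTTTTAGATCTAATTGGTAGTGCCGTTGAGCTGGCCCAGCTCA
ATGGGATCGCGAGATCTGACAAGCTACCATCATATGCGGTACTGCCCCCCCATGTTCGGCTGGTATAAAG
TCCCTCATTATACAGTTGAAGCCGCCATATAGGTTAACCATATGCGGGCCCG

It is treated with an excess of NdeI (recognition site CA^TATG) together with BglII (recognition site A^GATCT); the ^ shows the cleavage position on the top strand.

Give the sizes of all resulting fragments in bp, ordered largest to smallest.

NdeI sites (CATATG) start at positions 11, 101, 179.
NdeI cuts after base 2 of each site, so after positions 12, 102, 180.
BglII sites (AGATCT) start at positions 20, 33, 82.
BglII cuts after the first base of each site, so after positions 20, 33, 82.
Combined cut positions: 12, 20, 33, 82, 102, 180.
Linear molecule, 6 cuts → 7 fragments:
  1–12 → 12 bp
  13–20 → 8 bp
  21–33 → 13 bp
  34–82 → 49 bp
  83–102 → 20 bp
  103–180 → 78 bp
  181–192 → 12 bp
Sorted largest to smallest: 78, 49, 20, 13, 12, 12, 8 bp.

78, 49, 20, 13, 12, 12, 8 bp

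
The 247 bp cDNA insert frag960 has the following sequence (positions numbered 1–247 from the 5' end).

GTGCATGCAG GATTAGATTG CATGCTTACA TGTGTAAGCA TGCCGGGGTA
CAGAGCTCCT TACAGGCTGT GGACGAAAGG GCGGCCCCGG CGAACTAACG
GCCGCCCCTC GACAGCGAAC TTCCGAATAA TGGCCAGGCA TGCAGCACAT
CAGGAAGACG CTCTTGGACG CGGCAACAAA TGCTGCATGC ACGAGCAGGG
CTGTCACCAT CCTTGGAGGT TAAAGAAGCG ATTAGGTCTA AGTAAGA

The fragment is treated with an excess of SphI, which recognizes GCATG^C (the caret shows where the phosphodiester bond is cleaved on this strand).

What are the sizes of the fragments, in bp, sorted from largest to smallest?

100, 58, 47, 18, 17, 7 bp

SphI sites (GCATGC) start at positions 3, 20, 38, 138, 185.
SphI cuts after base 5 of each site (before the last base), so after positions 7, 24, 42, 142, 189.
Linear molecule, 5 cuts → 6 fragments:
  1–7 → 7 bp
  8–24 → 17 bp
  25–42 → 18 bp
  43–142 → 100 bp
  143–189 → 47 bp
  190–247 → 58 bp
Sorted largest to smallest: 100, 58, 47, 18, 17, 7 bp.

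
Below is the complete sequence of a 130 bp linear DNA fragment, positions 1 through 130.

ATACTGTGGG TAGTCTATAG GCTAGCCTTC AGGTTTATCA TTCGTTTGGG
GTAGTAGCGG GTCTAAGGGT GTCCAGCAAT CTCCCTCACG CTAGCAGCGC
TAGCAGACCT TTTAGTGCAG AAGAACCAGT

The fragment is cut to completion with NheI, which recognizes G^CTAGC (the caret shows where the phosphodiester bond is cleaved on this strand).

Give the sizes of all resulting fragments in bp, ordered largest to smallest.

69, 31, 21, 9 bp

NheI sites (GCTAGC) start at positions 21, 90, 99.
NheI cuts after the first base of each site, so after positions 21, 90, 99.
Linear molecule, 3 cuts → 4 fragments:
  1–21 → 21 bp
  22–90 → 69 bp
  91–99 → 9 bp
  100–130 → 31 bp
Sorted largest to smallest: 69, 31, 21, 9 bp.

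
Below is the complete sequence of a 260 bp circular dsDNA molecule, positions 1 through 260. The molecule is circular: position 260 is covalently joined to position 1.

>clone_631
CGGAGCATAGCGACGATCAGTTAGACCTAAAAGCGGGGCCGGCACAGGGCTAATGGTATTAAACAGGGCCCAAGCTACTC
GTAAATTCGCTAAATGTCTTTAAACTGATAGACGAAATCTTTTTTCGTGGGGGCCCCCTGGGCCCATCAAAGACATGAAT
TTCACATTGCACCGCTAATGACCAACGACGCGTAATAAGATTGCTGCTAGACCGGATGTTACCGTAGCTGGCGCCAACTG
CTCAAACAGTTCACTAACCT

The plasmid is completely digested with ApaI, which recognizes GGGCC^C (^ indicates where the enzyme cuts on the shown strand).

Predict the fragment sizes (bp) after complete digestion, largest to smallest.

ApaI sites (GGGCCC) start at positions 66, 131, 140.
ApaI cuts after base 5 of each site (before the last base), so after positions 70, 135, 144.
Circular molecule, 3 cuts → 3 fragments:
  71–135 → 65 bp
  136–144 → 9 bp
  145–260 then 1–70 → 116 + 70 = 186 bp
Sorted largest to smallest: 186, 65, 9 bp.

186, 65, 9 bp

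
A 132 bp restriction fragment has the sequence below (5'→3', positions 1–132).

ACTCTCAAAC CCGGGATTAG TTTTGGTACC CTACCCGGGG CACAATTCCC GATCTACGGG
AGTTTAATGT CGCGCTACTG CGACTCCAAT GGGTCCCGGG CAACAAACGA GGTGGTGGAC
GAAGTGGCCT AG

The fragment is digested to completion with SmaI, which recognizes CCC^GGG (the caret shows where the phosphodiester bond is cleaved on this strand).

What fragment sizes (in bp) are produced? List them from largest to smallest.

SmaI sites (CCCGGG) start at positions 10, 34, 95.
SmaI cuts after base 3 of each site, so after positions 12, 36, 97.
Linear molecule, 3 cuts → 4 fragments:
  1–12 → 12 bp
  13–36 → 24 bp
  37–97 → 61 bp
  98–132 → 35 bp
Sorted largest to smallest: 61, 35, 24, 12 bp.

61, 35, 24, 12 bp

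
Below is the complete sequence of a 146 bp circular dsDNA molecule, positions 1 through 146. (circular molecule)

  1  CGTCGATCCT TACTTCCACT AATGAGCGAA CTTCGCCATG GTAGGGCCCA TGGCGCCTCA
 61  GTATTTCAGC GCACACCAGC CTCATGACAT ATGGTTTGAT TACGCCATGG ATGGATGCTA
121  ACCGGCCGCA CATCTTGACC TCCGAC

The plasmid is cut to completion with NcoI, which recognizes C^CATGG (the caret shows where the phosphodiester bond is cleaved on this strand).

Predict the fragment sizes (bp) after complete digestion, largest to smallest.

NcoI sites (CCATGG) start at positions 36, 48, 105.
NcoI cuts after the first base of each site, so after positions 36, 48, 105.
Circular molecule, 3 cuts → 3 fragments:
  37–48 → 12 bp
  49–105 → 57 bp
  106–146 then 1–36 → 41 + 36 = 77 bp
Sorted largest to smallest: 77, 57, 12 bp.

77, 57, 12 bp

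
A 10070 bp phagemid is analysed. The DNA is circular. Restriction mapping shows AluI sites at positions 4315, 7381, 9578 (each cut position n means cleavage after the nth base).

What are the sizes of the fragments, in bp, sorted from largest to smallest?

4807, 3066, 2197 bp

Circular molecule, 3 cuts → 3 fragments:
  7381 − 4315 = 3066 bp
  9578 − 7381 = 2197 bp
  wrap: 10070 − 9578 + 4315 = 4807 bp
Sorted largest to smallest: 4807, 3066, 2197 bp.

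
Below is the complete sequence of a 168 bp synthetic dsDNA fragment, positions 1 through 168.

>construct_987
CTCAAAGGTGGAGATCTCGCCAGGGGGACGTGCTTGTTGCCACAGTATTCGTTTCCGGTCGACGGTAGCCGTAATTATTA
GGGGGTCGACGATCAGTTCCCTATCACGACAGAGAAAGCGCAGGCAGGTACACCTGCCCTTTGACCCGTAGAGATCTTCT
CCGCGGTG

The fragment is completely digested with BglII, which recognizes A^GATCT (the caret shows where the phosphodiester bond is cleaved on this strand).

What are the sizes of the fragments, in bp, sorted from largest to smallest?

BglII sites (AGATCT) start at positions 12, 152.
BglII cuts after the first base of each site, so after positions 12, 152.
Linear molecule, 2 cuts → 3 fragments:
  1–12 → 12 bp
  13–152 → 140 bp
  153–168 → 16 bp
Sorted largest to smallest: 140, 16, 12 bp.

140, 16, 12 bp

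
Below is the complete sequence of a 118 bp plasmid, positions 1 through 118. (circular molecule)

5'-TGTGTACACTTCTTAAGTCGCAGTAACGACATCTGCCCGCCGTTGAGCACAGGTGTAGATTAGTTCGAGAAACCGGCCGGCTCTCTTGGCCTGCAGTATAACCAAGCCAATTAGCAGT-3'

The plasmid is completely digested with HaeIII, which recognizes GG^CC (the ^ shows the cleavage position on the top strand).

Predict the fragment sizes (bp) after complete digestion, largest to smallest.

HaeIII sites (GGCC) start at positions 75, 88.
HaeIII cuts after base 2 of each site, so after positions 76, 89.
Circular molecule, 2 cuts → 2 fragments:
  77–89 → 13 bp
  90–118 then 1–76 → 29 + 76 = 105 bp
Sorted largest to smallest: 105, 13 bp.

105, 13 bp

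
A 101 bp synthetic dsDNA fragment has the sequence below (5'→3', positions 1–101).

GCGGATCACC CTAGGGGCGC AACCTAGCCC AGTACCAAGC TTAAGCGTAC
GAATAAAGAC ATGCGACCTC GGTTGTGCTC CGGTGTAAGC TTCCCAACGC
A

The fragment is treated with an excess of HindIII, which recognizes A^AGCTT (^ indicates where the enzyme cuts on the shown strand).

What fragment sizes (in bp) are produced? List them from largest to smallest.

50, 37, 14 bp

HindIII sites (AAGCTT) start at positions 37, 87.
HindIII cuts after the first base of each site, so after positions 37, 87.
Linear molecule, 2 cuts → 3 fragments:
  1–37 → 37 bp
  38–87 → 50 bp
  88–101 → 14 bp
Sorted largest to smallest: 50, 37, 14 bp.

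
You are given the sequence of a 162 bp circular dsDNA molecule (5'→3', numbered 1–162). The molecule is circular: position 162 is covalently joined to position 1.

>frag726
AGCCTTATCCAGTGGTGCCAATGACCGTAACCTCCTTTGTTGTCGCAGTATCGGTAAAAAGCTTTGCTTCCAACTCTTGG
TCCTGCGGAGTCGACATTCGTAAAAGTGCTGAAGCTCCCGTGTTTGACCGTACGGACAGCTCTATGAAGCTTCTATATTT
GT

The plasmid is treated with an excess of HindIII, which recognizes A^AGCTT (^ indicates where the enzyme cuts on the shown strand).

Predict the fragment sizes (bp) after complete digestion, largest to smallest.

88, 74 bp

HindIII sites (AAGCTT) start at positions 59, 147.
HindIII cuts after the first base of each site, so after positions 59, 147.
Circular molecule, 2 cuts → 2 fragments:
  60–147 → 88 bp
  148–162 then 1–59 → 15 + 59 = 74 bp
Sorted largest to smallest: 88, 74 bp.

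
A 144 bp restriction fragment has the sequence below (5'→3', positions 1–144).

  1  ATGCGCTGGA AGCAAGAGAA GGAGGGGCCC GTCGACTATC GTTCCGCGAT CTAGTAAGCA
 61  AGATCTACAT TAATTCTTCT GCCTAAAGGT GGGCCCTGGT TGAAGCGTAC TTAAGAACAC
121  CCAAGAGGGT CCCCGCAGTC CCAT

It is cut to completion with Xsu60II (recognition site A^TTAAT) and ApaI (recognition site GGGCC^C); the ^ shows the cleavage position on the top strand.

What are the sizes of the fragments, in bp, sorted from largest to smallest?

The Xsu60II site (ATTAAT) starts at position 69.
Xsu60II cuts after the first base of each site, so after position 69.
ApaI sites (GGGCCC) start at positions 25, 91.
ApaI cuts after base 5 of each site (before the last base), so after positions 29, 95.
Combined cut positions: 29, 69, 95.
Linear molecule, 3 cuts → 4 fragments:
  1–29 → 29 bp
  30–69 → 40 bp
  70–95 → 26 bp
  96–144 → 49 bp
Sorted largest to smallest: 49, 40, 29, 26 bp.

49, 40, 29, 26 bp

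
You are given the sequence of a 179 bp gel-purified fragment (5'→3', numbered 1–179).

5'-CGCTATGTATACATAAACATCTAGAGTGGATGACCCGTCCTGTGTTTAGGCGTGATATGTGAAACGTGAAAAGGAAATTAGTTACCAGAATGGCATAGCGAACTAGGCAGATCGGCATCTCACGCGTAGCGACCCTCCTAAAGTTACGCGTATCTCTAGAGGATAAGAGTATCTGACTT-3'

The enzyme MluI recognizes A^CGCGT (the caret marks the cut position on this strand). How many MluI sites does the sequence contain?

2

ACGCGT occurs starting at positions 122, 146.
MluI cuts at 2 sites.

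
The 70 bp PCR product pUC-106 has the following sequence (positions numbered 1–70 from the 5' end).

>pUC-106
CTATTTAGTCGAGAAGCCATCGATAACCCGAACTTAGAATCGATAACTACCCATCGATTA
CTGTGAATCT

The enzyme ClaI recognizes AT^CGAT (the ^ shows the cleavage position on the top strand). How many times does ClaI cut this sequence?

3

ATCGAT occurs starting at positions 19, 39, 53.
ClaI cuts at 3 sites.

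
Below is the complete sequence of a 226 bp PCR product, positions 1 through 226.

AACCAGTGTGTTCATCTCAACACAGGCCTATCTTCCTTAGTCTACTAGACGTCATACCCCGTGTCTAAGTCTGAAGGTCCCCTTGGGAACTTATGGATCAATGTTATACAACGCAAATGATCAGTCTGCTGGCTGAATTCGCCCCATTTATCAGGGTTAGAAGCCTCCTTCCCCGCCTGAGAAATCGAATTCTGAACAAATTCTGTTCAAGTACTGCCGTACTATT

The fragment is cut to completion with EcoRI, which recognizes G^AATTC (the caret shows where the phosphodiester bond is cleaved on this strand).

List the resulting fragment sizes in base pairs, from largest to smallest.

EcoRI sites (GAATTC) start at positions 135, 187.
EcoRI cuts after the first base of each site, so after positions 135, 187.
Linear molecule, 2 cuts → 3 fragments:
  1–135 → 135 bp
  136–187 → 52 bp
  188–226 → 39 bp
Sorted largest to smallest: 135, 52, 39 bp.

135, 52, 39 bp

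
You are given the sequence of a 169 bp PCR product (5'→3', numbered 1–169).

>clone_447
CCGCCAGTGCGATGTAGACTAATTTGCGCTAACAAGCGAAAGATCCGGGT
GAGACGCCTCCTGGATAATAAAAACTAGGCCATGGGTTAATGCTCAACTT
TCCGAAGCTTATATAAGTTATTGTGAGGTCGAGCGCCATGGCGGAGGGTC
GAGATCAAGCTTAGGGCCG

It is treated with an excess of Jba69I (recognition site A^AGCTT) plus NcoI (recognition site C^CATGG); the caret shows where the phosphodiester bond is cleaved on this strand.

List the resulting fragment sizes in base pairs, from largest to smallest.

80, 31, 25, 21, 12 bp

Jba69I sites (AAGCTT) start at positions 105, 157.
Jba69I cuts after the first base of each site, so after positions 105, 157.
NcoI sites (CCATGG) start at positions 80, 136.
NcoI cuts after the first base of each site, so after positions 80, 136.
Combined cut positions: 80, 105, 136, 157.
Linear molecule, 4 cuts → 5 fragments:
  1–80 → 80 bp
  81–105 → 25 bp
  106–136 → 31 bp
  137–157 → 21 bp
  158–169 → 12 bp
Sorted largest to smallest: 80, 31, 25, 21, 12 bp.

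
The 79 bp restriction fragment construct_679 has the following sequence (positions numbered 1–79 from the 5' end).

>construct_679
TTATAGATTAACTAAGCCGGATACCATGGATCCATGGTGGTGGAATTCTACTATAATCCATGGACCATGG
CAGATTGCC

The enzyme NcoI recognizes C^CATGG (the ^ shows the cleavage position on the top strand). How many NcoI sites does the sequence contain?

CCATGG occurs starting at positions 24, 32, 58, 65.
NcoI cuts at 4 sites.

4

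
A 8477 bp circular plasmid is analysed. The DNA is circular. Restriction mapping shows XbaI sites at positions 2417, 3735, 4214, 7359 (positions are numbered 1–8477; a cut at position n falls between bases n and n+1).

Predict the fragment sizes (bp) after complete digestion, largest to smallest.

3535, 3145, 1318, 479 bp

Circular molecule, 4 cuts → 4 fragments:
  3735 − 2417 = 1318 bp
  4214 − 3735 = 479 bp
  7359 − 4214 = 3145 bp
  wrap: 8477 − 7359 + 2417 = 3535 bp
Sorted largest to smallest: 3535, 3145, 1318, 479 bp.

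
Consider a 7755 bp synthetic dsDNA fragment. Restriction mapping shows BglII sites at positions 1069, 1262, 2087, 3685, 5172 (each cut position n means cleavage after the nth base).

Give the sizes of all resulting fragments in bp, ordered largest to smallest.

2583, 1598, 1487, 1069, 825, 193 bp

Linear molecule, 5 cuts → 6 fragments:
  1069 − 0 = 1069 bp
  1262 − 1069 = 193 bp
  2087 − 1262 = 825 bp
  3685 − 2087 = 1598 bp
  5172 − 3685 = 1487 bp
  7755 − 5172 = 2583 bp
Sorted largest to smallest: 2583, 1598, 1487, 1069, 825, 193 bp.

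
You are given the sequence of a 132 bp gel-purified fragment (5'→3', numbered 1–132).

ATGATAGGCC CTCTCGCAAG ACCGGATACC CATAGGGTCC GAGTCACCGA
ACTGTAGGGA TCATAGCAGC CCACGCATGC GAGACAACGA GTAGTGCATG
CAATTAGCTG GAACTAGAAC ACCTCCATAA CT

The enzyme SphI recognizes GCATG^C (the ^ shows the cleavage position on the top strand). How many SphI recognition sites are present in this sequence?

2

GCATGC occurs starting at positions 75, 96.
SphI cuts at 2 sites.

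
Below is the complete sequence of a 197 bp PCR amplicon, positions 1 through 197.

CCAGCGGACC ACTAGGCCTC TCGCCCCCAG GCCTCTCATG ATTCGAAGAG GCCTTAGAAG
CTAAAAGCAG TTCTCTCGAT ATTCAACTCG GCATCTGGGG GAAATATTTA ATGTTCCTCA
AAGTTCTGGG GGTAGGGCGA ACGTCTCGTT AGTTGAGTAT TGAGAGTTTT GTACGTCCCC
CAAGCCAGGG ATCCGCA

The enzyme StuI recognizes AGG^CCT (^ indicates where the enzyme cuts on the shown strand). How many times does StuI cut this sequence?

3

AGGCCT occurs starting at positions 14, 29, 49.
StuI cuts at 3 sites.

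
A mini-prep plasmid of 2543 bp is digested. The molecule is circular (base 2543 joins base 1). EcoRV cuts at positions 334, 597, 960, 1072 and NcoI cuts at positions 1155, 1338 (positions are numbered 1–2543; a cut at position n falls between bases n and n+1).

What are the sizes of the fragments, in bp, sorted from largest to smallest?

Combined cut positions (sorted): 334, 597, 960, 1072, 1155, 1338.
Circular molecule, 6 cuts → 6 fragments:
  597 − 334 = 263 bp
  960 − 597 = 363 bp
  1072 − 960 = 112 bp
  1155 − 1072 = 83 bp
  1338 − 1155 = 183 bp
  wrap: 2543 − 1338 + 334 = 1539 bp
Sorted largest to smallest: 1539, 363, 263, 183, 112, 83 bp.

1539, 363, 263, 183, 112, 83 bp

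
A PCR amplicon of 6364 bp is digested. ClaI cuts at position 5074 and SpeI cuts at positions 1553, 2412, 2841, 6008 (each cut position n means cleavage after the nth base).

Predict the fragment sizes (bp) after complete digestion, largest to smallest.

Combined cut positions (sorted): 1553, 2412, 2841, 5074, 6008.
Linear molecule, 5 cuts → 6 fragments:
  1553 − 0 = 1553 bp
  2412 − 1553 = 859 bp
  2841 − 2412 = 429 bp
  5074 − 2841 = 2233 bp
  6008 − 5074 = 934 bp
  6364 − 6008 = 356 bp
Sorted largest to smallest: 2233, 1553, 934, 859, 429, 356 bp.

2233, 1553, 934, 859, 429, 356 bp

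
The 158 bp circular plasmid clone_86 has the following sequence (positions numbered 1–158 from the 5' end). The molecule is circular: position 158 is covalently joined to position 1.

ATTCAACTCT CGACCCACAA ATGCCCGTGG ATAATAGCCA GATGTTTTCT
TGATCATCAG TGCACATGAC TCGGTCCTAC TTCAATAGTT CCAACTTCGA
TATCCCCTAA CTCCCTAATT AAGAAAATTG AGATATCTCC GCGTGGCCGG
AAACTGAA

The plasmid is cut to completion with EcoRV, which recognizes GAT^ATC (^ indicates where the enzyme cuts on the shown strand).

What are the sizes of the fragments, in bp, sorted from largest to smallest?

125, 33 bp

EcoRV sites (GATATC) start at positions 99, 132.
EcoRV cuts after base 3 of each site, so after positions 101, 134.
Circular molecule, 2 cuts → 2 fragments:
  102–134 → 33 bp
  135–158 then 1–101 → 24 + 101 = 125 bp
Sorted largest to smallest: 125, 33 bp.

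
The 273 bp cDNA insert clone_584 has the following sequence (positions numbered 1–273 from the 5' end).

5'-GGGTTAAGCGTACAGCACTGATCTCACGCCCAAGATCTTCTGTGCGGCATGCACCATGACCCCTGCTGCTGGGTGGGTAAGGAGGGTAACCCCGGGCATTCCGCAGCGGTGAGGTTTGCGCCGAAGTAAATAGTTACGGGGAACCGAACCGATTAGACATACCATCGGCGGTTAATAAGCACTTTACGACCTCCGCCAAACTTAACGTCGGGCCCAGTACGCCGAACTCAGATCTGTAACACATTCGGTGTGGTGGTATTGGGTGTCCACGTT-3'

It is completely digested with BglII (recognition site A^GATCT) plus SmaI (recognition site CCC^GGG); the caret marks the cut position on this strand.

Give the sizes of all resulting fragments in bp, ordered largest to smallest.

BglII sites (AGATCT) start at positions 33, 230.
BglII cuts after the first base of each site, so after positions 33, 230.
The SmaI site (CCCGGG) starts at position 91.
SmaI cuts after base 3 of each site, so after position 93.
Combined cut positions: 33, 93, 230.
Linear molecule, 3 cuts → 4 fragments:
  1–33 → 33 bp
  34–93 → 60 bp
  94–230 → 137 bp
  231–273 → 43 bp
Sorted largest to smallest: 137, 60, 43, 33 bp.

137, 60, 43, 33 bp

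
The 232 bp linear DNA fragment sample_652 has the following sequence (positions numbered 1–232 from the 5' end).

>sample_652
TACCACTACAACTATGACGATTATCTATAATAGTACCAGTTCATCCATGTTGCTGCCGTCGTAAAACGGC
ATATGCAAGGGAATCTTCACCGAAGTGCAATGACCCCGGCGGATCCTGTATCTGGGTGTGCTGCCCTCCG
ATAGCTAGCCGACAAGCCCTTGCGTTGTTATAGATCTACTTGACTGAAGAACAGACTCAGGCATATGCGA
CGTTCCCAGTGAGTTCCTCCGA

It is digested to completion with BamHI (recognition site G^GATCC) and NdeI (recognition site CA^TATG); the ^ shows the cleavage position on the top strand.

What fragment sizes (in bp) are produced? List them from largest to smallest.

The BamHI site (GGATCC) starts at position 111.
BamHI cuts after the first base of each site, so after position 111.
NdeI sites (CATATG) start at positions 70, 202.
NdeI cuts after base 2 of each site, so after positions 71, 203.
Combined cut positions: 71, 111, 203.
Linear molecule, 3 cuts → 4 fragments:
  1–71 → 71 bp
  72–111 → 40 bp
  112–203 → 92 bp
  204–232 → 29 bp
Sorted largest to smallest: 92, 71, 40, 29 bp.

92, 71, 40, 29 bp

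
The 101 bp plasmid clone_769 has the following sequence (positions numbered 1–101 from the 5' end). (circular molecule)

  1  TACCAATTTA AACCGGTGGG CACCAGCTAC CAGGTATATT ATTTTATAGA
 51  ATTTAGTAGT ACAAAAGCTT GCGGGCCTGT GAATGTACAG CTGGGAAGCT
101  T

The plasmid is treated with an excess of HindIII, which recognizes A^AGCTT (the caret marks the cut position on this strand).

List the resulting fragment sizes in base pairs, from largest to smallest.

70, 31 bp

HindIII sites (AAGCTT) start at positions 65, 96.
HindIII cuts after the first base of each site, so after positions 65, 96.
Circular molecule, 2 cuts → 2 fragments:
  66–96 → 31 bp
  97–101 then 1–65 → 5 + 65 = 70 bp
Sorted largest to smallest: 70, 31 bp.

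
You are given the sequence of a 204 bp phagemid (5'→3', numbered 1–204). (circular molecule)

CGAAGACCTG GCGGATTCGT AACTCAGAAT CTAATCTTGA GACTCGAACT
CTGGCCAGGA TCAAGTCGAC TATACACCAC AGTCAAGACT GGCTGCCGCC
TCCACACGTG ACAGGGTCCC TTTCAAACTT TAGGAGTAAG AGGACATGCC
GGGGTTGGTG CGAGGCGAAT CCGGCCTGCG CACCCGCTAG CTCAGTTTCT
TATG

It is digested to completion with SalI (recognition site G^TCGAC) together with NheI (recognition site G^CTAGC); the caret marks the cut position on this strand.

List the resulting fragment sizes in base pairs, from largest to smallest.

121, 83 bp

The SalI site (GTCGAC) starts at position 65.
SalI cuts after the first base of each site, so after position 65.
The NheI site (GCTAGC) starts at position 186.
NheI cuts after the first base of each site, so after position 186.
Combined cut positions: 65, 186.
Circular molecule, 2 cuts → 2 fragments:
  66–186 → 121 bp
  187–204 then 1–65 → 18 + 65 = 83 bp
Sorted largest to smallest: 121, 83 bp.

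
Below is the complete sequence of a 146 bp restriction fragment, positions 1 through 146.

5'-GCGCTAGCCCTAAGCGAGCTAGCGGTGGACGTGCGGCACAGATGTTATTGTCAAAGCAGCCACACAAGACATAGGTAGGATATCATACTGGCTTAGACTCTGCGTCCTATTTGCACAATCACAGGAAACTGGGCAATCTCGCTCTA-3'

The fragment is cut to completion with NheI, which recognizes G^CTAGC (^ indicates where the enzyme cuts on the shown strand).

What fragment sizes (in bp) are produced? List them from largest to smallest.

NheI sites (GCTAGC) start at positions 3, 18.
NheI cuts after the first base of each site, so after positions 3, 18.
Linear molecule, 2 cuts → 3 fragments:
  1–3 → 3 bp
  4–18 → 15 bp
  19–146 → 128 bp
Sorted largest to smallest: 128, 15, 3 bp.

128, 15, 3 bp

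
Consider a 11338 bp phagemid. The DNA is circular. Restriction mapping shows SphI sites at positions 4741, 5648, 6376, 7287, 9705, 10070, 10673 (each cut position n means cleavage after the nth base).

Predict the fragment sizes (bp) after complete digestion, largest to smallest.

Circular molecule, 7 cuts → 7 fragments:
  5648 − 4741 = 907 bp
  6376 − 5648 = 728 bp
  7287 − 6376 = 911 bp
  9705 − 7287 = 2418 bp
  10070 − 9705 = 365 bp
  10673 − 10070 = 603 bp
  wrap: 11338 − 10673 + 4741 = 5406 bp
Sorted largest to smallest: 5406, 2418, 911, 907, 728, 603, 365 bp.

5406, 2418, 911, 907, 728, 603, 365 bp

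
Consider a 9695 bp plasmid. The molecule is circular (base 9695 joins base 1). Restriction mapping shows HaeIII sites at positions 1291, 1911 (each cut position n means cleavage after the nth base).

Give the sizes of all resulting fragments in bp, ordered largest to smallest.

Circular molecule, 2 cuts → 2 fragments:
  1911 − 1291 = 620 bp
  wrap: 9695 − 1911 + 1291 = 9075 bp
Sorted largest to smallest: 9075, 620 bp.

9075, 620 bp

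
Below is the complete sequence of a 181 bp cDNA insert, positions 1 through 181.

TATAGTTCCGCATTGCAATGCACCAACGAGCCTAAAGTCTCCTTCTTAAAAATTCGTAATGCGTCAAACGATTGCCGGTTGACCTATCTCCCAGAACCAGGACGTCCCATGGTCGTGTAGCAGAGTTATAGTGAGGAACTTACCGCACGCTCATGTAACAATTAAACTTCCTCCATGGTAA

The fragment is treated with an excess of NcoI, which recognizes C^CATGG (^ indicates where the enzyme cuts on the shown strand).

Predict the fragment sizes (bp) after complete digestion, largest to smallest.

NcoI sites (CCATGG) start at positions 107, 173.
NcoI cuts after the first base of each site, so after positions 107, 173.
Linear molecule, 2 cuts → 3 fragments:
  1–107 → 107 bp
  108–173 → 66 bp
  174–181 → 8 bp
Sorted largest to smallest: 107, 66, 8 bp.

107, 66, 8 bp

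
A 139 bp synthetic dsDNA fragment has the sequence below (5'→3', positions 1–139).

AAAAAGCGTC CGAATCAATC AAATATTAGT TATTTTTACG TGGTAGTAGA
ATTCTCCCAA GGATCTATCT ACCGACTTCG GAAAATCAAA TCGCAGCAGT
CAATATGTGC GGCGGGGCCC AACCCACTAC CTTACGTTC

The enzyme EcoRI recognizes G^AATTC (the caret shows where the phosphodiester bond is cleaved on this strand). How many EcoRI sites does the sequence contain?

1

GAATTC occurs starting at position 49.
EcoRI cuts at 1 site.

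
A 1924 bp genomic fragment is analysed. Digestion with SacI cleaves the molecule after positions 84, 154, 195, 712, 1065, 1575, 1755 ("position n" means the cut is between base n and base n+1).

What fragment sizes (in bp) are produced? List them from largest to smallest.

Linear molecule, 7 cuts → 8 fragments:
  84 − 0 = 84 bp
  154 − 84 = 70 bp
  195 − 154 = 41 bp
  712 − 195 = 517 bp
  1065 − 712 = 353 bp
  1575 − 1065 = 510 bp
  1755 − 1575 = 180 bp
  1924 − 1755 = 169 bp
Sorted largest to smallest: 517, 510, 353, 180, 169, 84, 70, 41 bp.

517, 510, 353, 180, 169, 84, 70, 41 bp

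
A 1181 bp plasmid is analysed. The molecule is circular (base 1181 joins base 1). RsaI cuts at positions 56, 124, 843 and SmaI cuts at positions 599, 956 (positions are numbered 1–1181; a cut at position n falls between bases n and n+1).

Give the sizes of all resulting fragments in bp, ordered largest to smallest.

Combined cut positions (sorted): 56, 124, 599, 843, 956.
Circular molecule, 5 cuts → 5 fragments:
  124 − 56 = 68 bp
  599 − 124 = 475 bp
  843 − 599 = 244 bp
  956 − 843 = 113 bp
  wrap: 1181 − 956 + 56 = 281 bp
Sorted largest to smallest: 475, 281, 244, 113, 68 bp.

475, 281, 244, 113, 68 bp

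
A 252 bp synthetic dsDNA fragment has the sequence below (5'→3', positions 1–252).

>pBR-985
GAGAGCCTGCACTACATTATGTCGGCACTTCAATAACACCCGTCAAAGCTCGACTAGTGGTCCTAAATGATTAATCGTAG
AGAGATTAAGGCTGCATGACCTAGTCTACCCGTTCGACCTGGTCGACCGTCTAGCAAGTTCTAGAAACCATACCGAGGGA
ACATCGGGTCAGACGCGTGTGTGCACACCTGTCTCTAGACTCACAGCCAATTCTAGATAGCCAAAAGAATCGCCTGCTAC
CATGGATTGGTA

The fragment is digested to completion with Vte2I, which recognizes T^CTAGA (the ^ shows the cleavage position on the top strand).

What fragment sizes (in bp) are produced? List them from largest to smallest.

140, 54, 40, 18 bp

Vte2I sites (TCTAGA) start at positions 140, 194, 212.
Vte2I cuts after the first base of each site, so after positions 140, 194, 212.
Linear molecule, 3 cuts → 4 fragments:
  1–140 → 140 bp
  141–194 → 54 bp
  195–212 → 18 bp
  213–252 → 40 bp
Sorted largest to smallest: 140, 54, 40, 18 bp.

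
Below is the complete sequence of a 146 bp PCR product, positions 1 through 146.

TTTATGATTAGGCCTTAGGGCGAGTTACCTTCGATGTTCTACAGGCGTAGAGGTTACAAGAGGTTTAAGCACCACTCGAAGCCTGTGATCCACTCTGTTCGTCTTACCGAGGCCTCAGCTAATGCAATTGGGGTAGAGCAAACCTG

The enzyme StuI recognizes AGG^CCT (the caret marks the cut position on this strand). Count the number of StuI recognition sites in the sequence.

2

AGGCCT occurs starting at positions 10, 110.
StuI cuts at 2 sites.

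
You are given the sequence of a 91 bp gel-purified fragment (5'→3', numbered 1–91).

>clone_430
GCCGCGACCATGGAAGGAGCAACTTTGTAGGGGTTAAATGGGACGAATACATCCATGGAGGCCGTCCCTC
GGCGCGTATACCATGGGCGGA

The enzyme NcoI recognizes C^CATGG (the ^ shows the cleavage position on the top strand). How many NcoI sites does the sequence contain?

CCATGG occurs starting at positions 8, 53, 81.
NcoI cuts at 3 sites.

3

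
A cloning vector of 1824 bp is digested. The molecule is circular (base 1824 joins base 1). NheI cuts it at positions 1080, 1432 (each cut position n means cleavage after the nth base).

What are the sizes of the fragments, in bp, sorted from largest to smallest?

1472, 352 bp

Circular molecule, 2 cuts → 2 fragments:
  1432 − 1080 = 352 bp
  wrap: 1824 − 1432 + 1080 = 1472 bp
Sorted largest to smallest: 1472, 352 bp.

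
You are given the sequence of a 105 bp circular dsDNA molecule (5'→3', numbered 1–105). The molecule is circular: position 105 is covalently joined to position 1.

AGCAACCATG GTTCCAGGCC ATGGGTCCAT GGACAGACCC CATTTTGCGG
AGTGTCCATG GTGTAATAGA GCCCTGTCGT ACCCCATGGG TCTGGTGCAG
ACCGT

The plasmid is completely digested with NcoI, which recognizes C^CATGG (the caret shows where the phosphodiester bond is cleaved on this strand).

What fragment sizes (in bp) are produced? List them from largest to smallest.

NcoI sites (CCATGG) start at positions 6, 19, 27, 56, 84.
NcoI cuts after the first base of each site, so after positions 6, 19, 27, 56, 84.
Circular molecule, 5 cuts → 5 fragments:
  7–19 → 13 bp
  20–27 → 8 bp
  28–56 → 29 bp
  57–84 → 28 bp
  85–105 then 1–6 → 21 + 6 = 27 bp
Sorted largest to smallest: 29, 28, 27, 13, 8 bp.

29, 28, 27, 13, 8 bp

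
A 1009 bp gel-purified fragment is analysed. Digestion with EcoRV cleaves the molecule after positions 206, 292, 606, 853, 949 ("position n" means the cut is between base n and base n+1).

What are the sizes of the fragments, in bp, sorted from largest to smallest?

314, 247, 206, 96, 86, 60 bp

Linear molecule, 5 cuts → 6 fragments:
  206 − 0 = 206 bp
  292 − 206 = 86 bp
  606 − 292 = 314 bp
  853 − 606 = 247 bp
  949 − 853 = 96 bp
  1009 − 949 = 60 bp
Sorted largest to smallest: 314, 247, 206, 96, 86, 60 bp.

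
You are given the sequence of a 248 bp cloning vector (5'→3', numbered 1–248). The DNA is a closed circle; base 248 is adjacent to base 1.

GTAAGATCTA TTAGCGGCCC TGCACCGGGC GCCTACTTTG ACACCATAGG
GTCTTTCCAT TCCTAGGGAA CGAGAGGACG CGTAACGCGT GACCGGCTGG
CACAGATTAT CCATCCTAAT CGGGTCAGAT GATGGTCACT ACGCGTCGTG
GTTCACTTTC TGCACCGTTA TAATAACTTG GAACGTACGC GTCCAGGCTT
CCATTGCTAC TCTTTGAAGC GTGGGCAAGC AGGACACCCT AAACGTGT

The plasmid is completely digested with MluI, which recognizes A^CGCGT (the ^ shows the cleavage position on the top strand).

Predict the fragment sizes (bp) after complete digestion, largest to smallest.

MluI sites (ACGCGT) start at positions 78, 85, 141, 187.
MluI cuts after the first base of each site, so after positions 78, 85, 141, 187.
Circular molecule, 4 cuts → 4 fragments:
  79–85 → 7 bp
  86–141 → 56 bp
  142–187 → 46 bp
  188–248 then 1–78 → 61 + 78 = 139 bp
Sorted largest to smallest: 139, 56, 46, 7 bp.

139, 56, 46, 7 bp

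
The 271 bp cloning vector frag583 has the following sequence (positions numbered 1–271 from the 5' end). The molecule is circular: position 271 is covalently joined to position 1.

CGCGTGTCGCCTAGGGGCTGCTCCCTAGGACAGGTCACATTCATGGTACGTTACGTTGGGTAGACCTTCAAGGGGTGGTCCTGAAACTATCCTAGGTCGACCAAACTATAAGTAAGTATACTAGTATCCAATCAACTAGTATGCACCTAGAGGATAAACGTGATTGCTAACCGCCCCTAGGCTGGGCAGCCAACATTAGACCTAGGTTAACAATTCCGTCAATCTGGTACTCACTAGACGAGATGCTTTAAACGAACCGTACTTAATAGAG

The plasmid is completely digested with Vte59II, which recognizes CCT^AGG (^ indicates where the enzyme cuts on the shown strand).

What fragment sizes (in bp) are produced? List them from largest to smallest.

Vte59II sites (CCTAGG) start at positions 10, 24, 91, 176, 201.
Vte59II cuts after base 3 of each site, so after positions 12, 26, 93, 178, 203.
Circular molecule, 5 cuts → 5 fragments:
  13–26 → 14 bp
  27–93 → 67 bp
  94–178 → 85 bp
  179–203 → 25 bp
  204–271 then 1–12 → 68 + 12 = 80 bp
Sorted largest to smallest: 85, 80, 67, 25, 14 bp.

85, 80, 67, 25, 14 bp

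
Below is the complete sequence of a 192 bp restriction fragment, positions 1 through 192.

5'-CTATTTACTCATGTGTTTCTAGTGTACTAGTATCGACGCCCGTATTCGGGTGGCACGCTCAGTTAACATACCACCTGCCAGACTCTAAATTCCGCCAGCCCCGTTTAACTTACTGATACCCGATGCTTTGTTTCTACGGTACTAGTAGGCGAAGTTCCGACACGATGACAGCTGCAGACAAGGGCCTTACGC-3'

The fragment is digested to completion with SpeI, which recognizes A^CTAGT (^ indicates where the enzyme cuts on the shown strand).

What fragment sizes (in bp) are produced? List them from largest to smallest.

SpeI sites (ACTAGT) start at positions 26, 141.
SpeI cuts after the first base of each site, so after positions 26, 141.
Linear molecule, 2 cuts → 3 fragments:
  1–26 → 26 bp
  27–141 → 115 bp
  142–192 → 51 bp
Sorted largest to smallest: 115, 51, 26 bp.

115, 51, 26 bp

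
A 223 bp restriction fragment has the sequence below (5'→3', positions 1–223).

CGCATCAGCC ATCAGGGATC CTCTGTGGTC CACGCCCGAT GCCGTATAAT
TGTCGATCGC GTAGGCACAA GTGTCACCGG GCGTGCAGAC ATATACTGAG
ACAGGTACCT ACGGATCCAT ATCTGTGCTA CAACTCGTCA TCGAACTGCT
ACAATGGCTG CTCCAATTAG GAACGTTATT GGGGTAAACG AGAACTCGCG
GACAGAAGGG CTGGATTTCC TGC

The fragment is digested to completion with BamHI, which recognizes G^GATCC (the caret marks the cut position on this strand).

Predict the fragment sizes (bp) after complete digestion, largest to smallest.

110, 97, 16 bp

BamHI sites (GGATCC) start at positions 16, 113.
BamHI cuts after the first base of each site, so after positions 16, 113.
Linear molecule, 2 cuts → 3 fragments:
  1–16 → 16 bp
  17–113 → 97 bp
  114–223 → 110 bp
Sorted largest to smallest: 110, 97, 16 bp.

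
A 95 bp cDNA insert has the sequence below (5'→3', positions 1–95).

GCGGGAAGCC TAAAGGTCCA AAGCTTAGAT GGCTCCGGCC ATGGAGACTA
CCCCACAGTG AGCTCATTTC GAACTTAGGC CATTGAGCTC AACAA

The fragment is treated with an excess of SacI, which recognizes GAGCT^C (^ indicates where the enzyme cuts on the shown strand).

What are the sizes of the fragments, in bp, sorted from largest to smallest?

64, 25, 6 bp

SacI sites (GAGCTC) start at positions 60, 85.
SacI cuts after base 5 of each site (before the last base), so after positions 64, 89.
Linear molecule, 2 cuts → 3 fragments:
  1–64 → 64 bp
  65–89 → 25 bp
  90–95 → 6 bp
Sorted largest to smallest: 64, 25, 6 bp.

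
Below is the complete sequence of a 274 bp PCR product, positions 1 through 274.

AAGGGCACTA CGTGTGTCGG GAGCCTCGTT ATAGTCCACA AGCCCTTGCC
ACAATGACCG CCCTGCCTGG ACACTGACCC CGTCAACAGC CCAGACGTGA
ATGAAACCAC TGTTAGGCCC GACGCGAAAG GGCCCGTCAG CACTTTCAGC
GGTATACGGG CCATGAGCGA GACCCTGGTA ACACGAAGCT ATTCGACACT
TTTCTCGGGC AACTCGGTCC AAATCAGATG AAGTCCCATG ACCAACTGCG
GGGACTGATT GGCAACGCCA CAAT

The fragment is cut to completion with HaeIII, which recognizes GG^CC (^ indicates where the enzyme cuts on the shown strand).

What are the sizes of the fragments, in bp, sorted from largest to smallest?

117, 114, 28, 15 bp

HaeIII sites (GGCC) start at positions 116, 131, 159.
HaeIII cuts after base 2 of each site, so after positions 117, 132, 160.
Linear molecule, 3 cuts → 4 fragments:
  1–117 → 117 bp
  118–132 → 15 bp
  133–160 → 28 bp
  161–274 → 114 bp
Sorted largest to smallest: 117, 114, 28, 15 bp.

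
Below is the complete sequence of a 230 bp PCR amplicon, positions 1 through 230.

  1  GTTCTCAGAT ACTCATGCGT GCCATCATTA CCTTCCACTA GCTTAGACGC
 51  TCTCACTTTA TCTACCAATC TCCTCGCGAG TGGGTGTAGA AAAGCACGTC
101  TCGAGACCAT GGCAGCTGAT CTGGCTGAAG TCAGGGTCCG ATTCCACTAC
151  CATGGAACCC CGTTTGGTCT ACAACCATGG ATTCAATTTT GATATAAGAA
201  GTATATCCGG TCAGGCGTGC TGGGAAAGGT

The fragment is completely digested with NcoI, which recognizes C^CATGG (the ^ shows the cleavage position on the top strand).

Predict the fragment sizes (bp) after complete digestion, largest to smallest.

107, 55, 43, 25 bp

NcoI sites (CCATGG) start at positions 107, 150, 175.
NcoI cuts after the first base of each site, so after positions 107, 150, 175.
Linear molecule, 3 cuts → 4 fragments:
  1–107 → 107 bp
  108–150 → 43 bp
  151–175 → 25 bp
  176–230 → 55 bp
Sorted largest to smallest: 107, 55, 43, 25 bp.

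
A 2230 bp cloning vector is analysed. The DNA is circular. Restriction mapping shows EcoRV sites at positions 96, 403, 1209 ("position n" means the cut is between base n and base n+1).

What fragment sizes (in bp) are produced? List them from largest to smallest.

Circular molecule, 3 cuts → 3 fragments:
  403 − 96 = 307 bp
  1209 − 403 = 806 bp
  wrap: 2230 − 1209 + 96 = 1117 bp
Sorted largest to smallest: 1117, 806, 307 bp.

1117, 806, 307 bp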